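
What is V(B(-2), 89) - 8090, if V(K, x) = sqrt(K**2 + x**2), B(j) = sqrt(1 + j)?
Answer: -8090 + 12*sqrt(55) ≈ -8001.0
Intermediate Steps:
V(B(-2), 89) - 8090 = sqrt((sqrt(1 - 2))**2 + 89**2) - 8090 = sqrt((sqrt(-1))**2 + 7921) - 8090 = sqrt(I**2 + 7921) - 8090 = sqrt(-1 + 7921) - 8090 = sqrt(7920) - 8090 = 12*sqrt(55) - 8090 = -8090 + 12*sqrt(55)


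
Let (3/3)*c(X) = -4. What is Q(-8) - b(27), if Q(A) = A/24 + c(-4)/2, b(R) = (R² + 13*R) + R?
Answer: -3328/3 ≈ -1109.3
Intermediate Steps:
c(X) = -4
b(R) = R² + 14*R
Q(A) = -2 + A/24 (Q(A) = A/24 - 4/2 = A*(1/24) - 4*½ = A/24 - 2 = -2 + A/24)
Q(-8) - b(27) = (-2 + (1/24)*(-8)) - 27*(14 + 27) = (-2 - ⅓) - 27*41 = -7/3 - 1*1107 = -7/3 - 1107 = -3328/3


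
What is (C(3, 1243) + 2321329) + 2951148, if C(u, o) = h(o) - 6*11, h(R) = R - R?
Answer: 5272411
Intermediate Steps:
h(R) = 0
C(u, o) = -66 (C(u, o) = 0 - 6*11 = 0 - 66 = -66)
(C(3, 1243) + 2321329) + 2951148 = (-66 + 2321329) + 2951148 = 2321263 + 2951148 = 5272411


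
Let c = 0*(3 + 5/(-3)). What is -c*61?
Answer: 0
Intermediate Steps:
c = 0 (c = 0*(3 + 5*(-⅓)) = 0*(3 - 5/3) = 0*(4/3) = 0)
-c*61 = -1*0*61 = 0*61 = 0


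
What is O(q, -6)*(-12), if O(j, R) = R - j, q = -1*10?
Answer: -48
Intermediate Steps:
q = -10
O(q, -6)*(-12) = (-6 - 1*(-10))*(-12) = (-6 + 10)*(-12) = 4*(-12) = -48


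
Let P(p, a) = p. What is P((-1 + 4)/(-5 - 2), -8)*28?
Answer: -12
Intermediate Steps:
P((-1 + 4)/(-5 - 2), -8)*28 = ((-1 + 4)/(-5 - 2))*28 = (3/(-7))*28 = (3*(-⅐))*28 = -3/7*28 = -12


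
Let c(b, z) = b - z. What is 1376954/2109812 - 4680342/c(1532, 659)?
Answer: -548524424159/102325882 ≈ -5360.6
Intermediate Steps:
1376954/2109812 - 4680342/c(1532, 659) = 1376954/2109812 - 4680342/(1532 - 1*659) = 1376954*(1/2109812) - 4680342/(1532 - 659) = 688477/1054906 - 4680342/873 = 688477/1054906 - 4680342*1/873 = 688477/1054906 - 520038/97 = -548524424159/102325882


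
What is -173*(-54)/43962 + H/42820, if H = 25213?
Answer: 251406391/313742140 ≈ 0.80132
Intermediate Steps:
-173*(-54)/43962 + H/42820 = -173*(-54)/43962 + 25213/42820 = 9342*(1/43962) + 25213*(1/42820) = 1557/7327 + 25213/42820 = 251406391/313742140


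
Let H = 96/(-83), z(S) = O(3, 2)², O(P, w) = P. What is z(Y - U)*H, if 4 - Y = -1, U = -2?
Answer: -864/83 ≈ -10.410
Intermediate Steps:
Y = 5 (Y = 4 - 1*(-1) = 4 + 1 = 5)
z(S) = 9 (z(S) = 3² = 9)
H = -96/83 (H = 96*(-1/83) = -96/83 ≈ -1.1566)
z(Y - U)*H = 9*(-96/83) = -864/83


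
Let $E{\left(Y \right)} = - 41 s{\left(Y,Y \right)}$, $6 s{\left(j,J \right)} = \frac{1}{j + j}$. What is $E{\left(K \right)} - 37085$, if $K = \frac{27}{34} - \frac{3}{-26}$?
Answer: $- \frac{89458081}{2412} \approx -37089.0$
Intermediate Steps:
$s{\left(j,J \right)} = \frac{1}{12 j}$ ($s{\left(j,J \right)} = \frac{1}{6 \left(j + j\right)} = \frac{1}{6 \cdot 2 j} = \frac{\frac{1}{2} \frac{1}{j}}{6} = \frac{1}{12 j}$)
$K = \frac{201}{221}$ ($K = 27 \cdot \frac{1}{34} - - \frac{3}{26} = \frac{27}{34} + \frac{3}{26} = \frac{201}{221} \approx 0.9095$)
$E{\left(Y \right)} = - \frac{41}{12 Y}$ ($E{\left(Y \right)} = - 41 \frac{1}{12 Y} = - \frac{41}{12 Y}$)
$E{\left(K \right)} - 37085 = - \frac{41}{12 \cdot \frac{201}{221}} - 37085 = \left(- \frac{41}{12}\right) \frac{221}{201} - 37085 = - \frac{9061}{2412} - 37085 = - \frac{89458081}{2412}$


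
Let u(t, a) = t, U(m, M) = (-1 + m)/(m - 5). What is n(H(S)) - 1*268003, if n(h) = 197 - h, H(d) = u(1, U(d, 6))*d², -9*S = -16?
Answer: -21692542/81 ≈ -2.6781e+5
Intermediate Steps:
S = 16/9 (S = -⅑*(-16) = 16/9 ≈ 1.7778)
U(m, M) = (-1 + m)/(-5 + m)
H(d) = d² (H(d) = 1*d² = d²)
n(H(S)) - 1*268003 = (197 - (16/9)²) - 1*268003 = (197 - 1*256/81) - 268003 = (197 - 256/81) - 268003 = 15701/81 - 268003 = -21692542/81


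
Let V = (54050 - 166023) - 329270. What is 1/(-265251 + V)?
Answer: -1/706494 ≈ -1.4154e-6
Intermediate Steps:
V = -441243 (V = -111973 - 329270 = -441243)
1/(-265251 + V) = 1/(-265251 - 441243) = 1/(-706494) = -1/706494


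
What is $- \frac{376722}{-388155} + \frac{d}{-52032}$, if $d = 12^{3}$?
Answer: $\frac{32866089}{35063335} \approx 0.93734$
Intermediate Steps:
$d = 1728$
$- \frac{376722}{-388155} + \frac{d}{-52032} = - \frac{376722}{-388155} + \frac{1728}{-52032} = \left(-376722\right) \left(- \frac{1}{388155}\right) + 1728 \left(- \frac{1}{52032}\right) = \frac{125574}{129385} - \frac{9}{271} = \frac{32866089}{35063335}$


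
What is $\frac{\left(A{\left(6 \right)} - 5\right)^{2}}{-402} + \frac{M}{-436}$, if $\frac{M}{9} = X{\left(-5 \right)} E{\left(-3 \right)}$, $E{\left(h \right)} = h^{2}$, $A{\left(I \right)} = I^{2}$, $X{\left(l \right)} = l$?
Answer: $- \frac{128093}{87636} \approx -1.4616$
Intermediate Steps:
$M = -405$ ($M = 9 \left(- 5 \left(-3\right)^{2}\right) = 9 \left(\left(-5\right) 9\right) = 9 \left(-45\right) = -405$)
$\frac{\left(A{\left(6 \right)} - 5\right)^{2}}{-402} + \frac{M}{-436} = \frac{\left(6^{2} - 5\right)^{2}}{-402} - \frac{405}{-436} = \left(36 - 5\right)^{2} \left(- \frac{1}{402}\right) - - \frac{405}{436} = 31^{2} \left(- \frac{1}{402}\right) + \frac{405}{436} = 961 \left(- \frac{1}{402}\right) + \frac{405}{436} = - \frac{961}{402} + \frac{405}{436} = - \frac{128093}{87636}$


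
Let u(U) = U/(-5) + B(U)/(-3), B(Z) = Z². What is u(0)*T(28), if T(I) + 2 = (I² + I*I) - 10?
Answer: 0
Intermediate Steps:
u(U) = -U²/3 - U/5 (u(U) = U/(-5) + U²/(-3) = U*(-⅕) + U²*(-⅓) = -U/5 - U²/3 = -U²/3 - U/5)
T(I) = -12 + 2*I² (T(I) = -2 + ((I² + I*I) - 10) = -2 + ((I² + I²) - 10) = -2 + (2*I² - 10) = -2 + (-10 + 2*I²) = -12 + 2*I²)
u(0)*T(28) = ((1/15)*0*(-3 - 5*0))*(-12 + 2*28²) = ((1/15)*0*(-3 + 0))*(-12 + 2*784) = ((1/15)*0*(-3))*(-12 + 1568) = 0*1556 = 0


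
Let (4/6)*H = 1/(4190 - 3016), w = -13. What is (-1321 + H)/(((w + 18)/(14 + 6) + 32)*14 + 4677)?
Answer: -3101705/12041718 ≈ -0.25758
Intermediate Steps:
H = 3/2348 (H = 3/(2*(4190 - 3016)) = (3/2)/1174 = (3/2)*(1/1174) = 3/2348 ≈ 0.0012777)
(-1321 + H)/(((w + 18)/(14 + 6) + 32)*14 + 4677) = (-1321 + 3/2348)/(((-13 + 18)/(14 + 6) + 32)*14 + 4677) = -3101705/(2348*((5/20 + 32)*14 + 4677)) = -3101705/(2348*((5*(1/20) + 32)*14 + 4677)) = -3101705/(2348*((¼ + 32)*14 + 4677)) = -3101705/(2348*((129/4)*14 + 4677)) = -3101705/(2348*(903/2 + 4677)) = -3101705/(2348*10257/2) = -3101705/2348*2/10257 = -3101705/12041718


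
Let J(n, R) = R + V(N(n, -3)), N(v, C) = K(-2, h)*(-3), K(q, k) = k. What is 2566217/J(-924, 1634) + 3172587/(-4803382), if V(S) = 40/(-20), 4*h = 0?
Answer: 6160671441955/3919559712 ≈ 1571.8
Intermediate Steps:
h = 0 (h = (¼)*0 = 0)
N(v, C) = 0 (N(v, C) = 0*(-3) = 0)
V(S) = -2 (V(S) = 40*(-1/20) = -2)
J(n, R) = -2 + R (J(n, R) = R - 2 = -2 + R)
2566217/J(-924, 1634) + 3172587/(-4803382) = 2566217/(-2 + 1634) + 3172587/(-4803382) = 2566217/1632 + 3172587*(-1/4803382) = 2566217*(1/1632) - 3172587/4803382 = 2566217/1632 - 3172587/4803382 = 6160671441955/3919559712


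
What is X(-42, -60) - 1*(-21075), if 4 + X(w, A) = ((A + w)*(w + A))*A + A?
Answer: -603229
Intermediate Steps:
X(w, A) = -4 + A + A*(A + w)² (X(w, A) = -4 + (((A + w)*(w + A))*A + A) = -4 + (((A + w)*(A + w))*A + A) = -4 + ((A + w)²*A + A) = -4 + (A*(A + w)² + A) = -4 + (A + A*(A + w)²) = -4 + A + A*(A + w)²)
X(-42, -60) - 1*(-21075) = (-4 - 60 - 60*(-60 - 42)²) - 1*(-21075) = (-4 - 60 - 60*(-102)²) + 21075 = (-4 - 60 - 60*10404) + 21075 = (-4 - 60 - 624240) + 21075 = -624304 + 21075 = -603229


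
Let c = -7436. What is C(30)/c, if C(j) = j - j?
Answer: 0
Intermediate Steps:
C(j) = 0
C(30)/c = 0/(-7436) = 0*(-1/7436) = 0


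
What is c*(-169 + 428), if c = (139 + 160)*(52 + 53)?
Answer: 8131305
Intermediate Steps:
c = 31395 (c = 299*105 = 31395)
c*(-169 + 428) = 31395*(-169 + 428) = 31395*259 = 8131305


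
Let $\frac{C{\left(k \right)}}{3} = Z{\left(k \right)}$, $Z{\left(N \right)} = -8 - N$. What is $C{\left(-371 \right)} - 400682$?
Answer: $-399593$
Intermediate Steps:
$C{\left(k \right)} = -24 - 3 k$ ($C{\left(k \right)} = 3 \left(-8 - k\right) = -24 - 3 k$)
$C{\left(-371 \right)} - 400682 = \left(-24 - -1113\right) - 400682 = \left(-24 + 1113\right) - 400682 = 1089 - 400682 = -399593$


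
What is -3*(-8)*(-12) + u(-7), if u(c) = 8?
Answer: -280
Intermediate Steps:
-3*(-8)*(-12) + u(-7) = -3*(-8)*(-12) + 8 = 24*(-12) + 8 = -288 + 8 = -280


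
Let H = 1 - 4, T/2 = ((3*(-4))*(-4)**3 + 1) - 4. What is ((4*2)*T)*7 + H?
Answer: 85677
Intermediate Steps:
T = 1530 (T = 2*(((3*(-4))*(-4)**3 + 1) - 4) = 2*((-12*(-64) + 1) - 4) = 2*((768 + 1) - 4) = 2*(769 - 4) = 2*765 = 1530)
H = -3
((4*2)*T)*7 + H = ((4*2)*1530)*7 - 3 = (8*1530)*7 - 3 = 12240*7 - 3 = 85680 - 3 = 85677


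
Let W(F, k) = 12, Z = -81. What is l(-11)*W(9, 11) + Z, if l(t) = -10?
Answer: -201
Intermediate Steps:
l(-11)*W(9, 11) + Z = -10*12 - 81 = -120 - 81 = -201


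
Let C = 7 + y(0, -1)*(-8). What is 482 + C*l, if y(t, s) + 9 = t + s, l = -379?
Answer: -32491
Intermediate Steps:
y(t, s) = -9 + s + t (y(t, s) = -9 + (t + s) = -9 + (s + t) = -9 + s + t)
C = 87 (C = 7 + (-9 - 1 + 0)*(-8) = 7 - 10*(-8) = 7 + 80 = 87)
482 + C*l = 482 + 87*(-379) = 482 - 32973 = -32491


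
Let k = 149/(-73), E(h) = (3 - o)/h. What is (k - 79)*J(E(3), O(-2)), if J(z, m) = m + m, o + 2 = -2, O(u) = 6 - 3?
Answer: -35496/73 ≈ -486.25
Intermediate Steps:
O(u) = 3
o = -4 (o = -2 - 2 = -4)
E(h) = 7/h (E(h) = (3 - 1*(-4))/h = (3 + 4)/h = 7/h)
J(z, m) = 2*m
k = -149/73 (k = 149*(-1/73) = -149/73 ≈ -2.0411)
(k - 79)*J(E(3), O(-2)) = (-149/73 - 79)*(2*3) = -5916/73*6 = -35496/73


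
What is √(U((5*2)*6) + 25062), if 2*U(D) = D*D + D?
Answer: 18*√83 ≈ 163.99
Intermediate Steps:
U(D) = D/2 + D²/2 (U(D) = (D*D + D)/2 = (D² + D)/2 = (D + D²)/2 = D/2 + D²/2)
√(U((5*2)*6) + 25062) = √(((5*2)*6)*(1 + (5*2)*6)/2 + 25062) = √((10*6)*(1 + 10*6)/2 + 25062) = √((½)*60*(1 + 60) + 25062) = √((½)*60*61 + 25062) = √(1830 + 25062) = √26892 = 18*√83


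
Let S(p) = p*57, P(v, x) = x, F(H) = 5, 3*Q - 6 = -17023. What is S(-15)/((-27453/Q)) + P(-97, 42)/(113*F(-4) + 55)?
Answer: -500958479/2836810 ≈ -176.59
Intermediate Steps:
Q = -17017/3 (Q = 2 + (⅓)*(-17023) = 2 - 17023/3 = -17017/3 ≈ -5672.3)
S(p) = 57*p
S(-15)/((-27453/Q)) + P(-97, 42)/(113*F(-4) + 55) = (57*(-15))/((-27453/(-17017/3))) + 42/(113*5 + 55) = -855/((-27453*(-3/17017))) + 42/(565 + 55) = -855/82359/17017 + 42/620 = -855*17017/82359 + 42*(1/620) = -1616615/9151 + 21/310 = -500958479/2836810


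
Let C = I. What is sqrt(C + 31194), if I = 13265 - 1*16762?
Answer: sqrt(27697) ≈ 166.42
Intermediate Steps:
I = -3497 (I = 13265 - 16762 = -3497)
C = -3497
sqrt(C + 31194) = sqrt(-3497 + 31194) = sqrt(27697)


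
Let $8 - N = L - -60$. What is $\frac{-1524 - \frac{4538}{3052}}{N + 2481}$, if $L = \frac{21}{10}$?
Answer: $- \frac{11639465}{18517247} \approx -0.62857$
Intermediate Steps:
$L = \frac{21}{10}$ ($L = 21 \cdot \frac{1}{10} = \frac{21}{10} \approx 2.1$)
$N = - \frac{541}{10}$ ($N = 8 - \left(\frac{21}{10} - -60\right) = 8 - \left(\frac{21}{10} + 60\right) = 8 - \frac{621}{10} = - \frac{541}{10} \approx -54.1$)
$\frac{-1524 - \frac{4538}{3052}}{N + 2481} = \frac{-1524 - \frac{4538}{3052}}{- \frac{541}{10} + 2481} = \frac{-1524 - \frac{2269}{1526}}{\frac{24269}{10}} = \left(-1524 - \frac{2269}{1526}\right) \frac{10}{24269} = \left(- \frac{2327893}{1526}\right) \frac{10}{24269} = - \frac{11639465}{18517247}$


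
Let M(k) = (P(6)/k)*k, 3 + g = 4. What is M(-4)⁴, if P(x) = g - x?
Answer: 625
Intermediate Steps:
g = 1 (g = -3 + 4 = 1)
P(x) = 1 - x
M(k) = -5 (M(k) = ((1 - 1*6)/k)*k = ((1 - 6)/k)*k = (-5/k)*k = -5)
M(-4)⁴ = (-5)⁴ = 625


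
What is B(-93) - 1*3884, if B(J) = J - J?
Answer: -3884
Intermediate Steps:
B(J) = 0
B(-93) - 1*3884 = 0 - 1*3884 = 0 - 3884 = -3884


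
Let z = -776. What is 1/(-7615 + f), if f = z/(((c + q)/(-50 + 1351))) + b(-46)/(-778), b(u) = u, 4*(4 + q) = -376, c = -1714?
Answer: -176217/1243700770 ≈ -0.00014169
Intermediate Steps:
q = -98 (q = -4 + (¼)*(-376) = -4 - 94 = -98)
f = 98191685/176217 (f = -776*(-50 + 1351)/(-1714 - 98) - 46/(-778) = -776/((-1812/1301)) - 46*(-1/778) = -776/((-1812*1/1301)) + 23/389 = -776/(-1812/1301) + 23/389 = -776*(-1301/1812) + 23/389 = 252394/453 + 23/389 = 98191685/176217 ≈ 557.22)
1/(-7615 + f) = 1/(-7615 + 98191685/176217) = 1/(-1243700770/176217) = -176217/1243700770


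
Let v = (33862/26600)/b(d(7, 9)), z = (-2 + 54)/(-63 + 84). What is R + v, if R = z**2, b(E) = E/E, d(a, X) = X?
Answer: 6204253/837900 ≈ 7.4045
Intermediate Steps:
b(E) = 1
z = 52/21 ≈ 2.4762
v = 16931/13300 (v = (33862/26600)/1 = (33862*(1/26600))*1 = (16931/13300)*1 = 16931/13300 ≈ 1.2730)
R = 2704/441 (R = (52/21)**2 = 2704/441 ≈ 6.1315)
R + v = 2704/441 + 16931/13300 = 6204253/837900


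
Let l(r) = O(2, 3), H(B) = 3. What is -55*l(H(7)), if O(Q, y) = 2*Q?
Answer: -220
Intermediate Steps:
l(r) = 4 (l(r) = 2*2 = 4)
-55*l(H(7)) = -55*4 = -220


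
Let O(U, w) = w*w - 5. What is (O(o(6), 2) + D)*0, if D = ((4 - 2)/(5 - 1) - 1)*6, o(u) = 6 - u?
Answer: 0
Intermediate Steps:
O(U, w) = -5 + w**2 (O(U, w) = w**2 - 5 = -5 + w**2)
D = -3 (D = (2/4 - 1)*6 = (2*(1/4) - 1)*6 = (1/2 - 1)*6 = -1/2*6 = -3)
(O(o(6), 2) + D)*0 = ((-5 + 2**2) - 3)*0 = ((-5 + 4) - 3)*0 = (-1 - 3)*0 = -4*0 = 0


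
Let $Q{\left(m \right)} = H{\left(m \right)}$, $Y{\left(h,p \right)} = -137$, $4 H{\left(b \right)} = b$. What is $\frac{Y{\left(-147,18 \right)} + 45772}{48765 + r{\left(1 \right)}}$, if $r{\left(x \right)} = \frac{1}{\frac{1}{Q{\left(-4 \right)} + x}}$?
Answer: $\frac{9127}{9753} \approx 0.93581$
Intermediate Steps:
$H{\left(b \right)} = \frac{b}{4}$
$Q{\left(m \right)} = \frac{m}{4}$
$r{\left(x \right)} = -1 + x$ ($r{\left(x \right)} = \frac{1}{\frac{1}{\frac{1}{4} \left(-4\right) + x}} = \frac{1}{\frac{1}{-1 + x}} = -1 + x$)
$\frac{Y{\left(-147,18 \right)} + 45772}{48765 + r{\left(1 \right)}} = \frac{-137 + 45772}{48765 + \left(-1 + 1\right)} = \frac{45635}{48765 + 0} = \frac{45635}{48765} = 45635 \cdot \frac{1}{48765} = \frac{9127}{9753}$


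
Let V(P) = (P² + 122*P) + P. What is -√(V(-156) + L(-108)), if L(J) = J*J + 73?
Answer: -√16885 ≈ -129.94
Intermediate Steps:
L(J) = 73 + J² (L(J) = J² + 73 = 73 + J²)
V(P) = P² + 123*P
-√(V(-156) + L(-108)) = -√(-156*(123 - 156) + (73 + (-108)²)) = -√(-156*(-33) + (73 + 11664)) = -√(5148 + 11737) = -√16885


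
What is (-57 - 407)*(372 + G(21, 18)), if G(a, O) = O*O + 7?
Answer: -326192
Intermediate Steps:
G(a, O) = 7 + O² (G(a, O) = O² + 7 = 7 + O²)
(-57 - 407)*(372 + G(21, 18)) = (-57 - 407)*(372 + (7 + 18²)) = -464*(372 + (7 + 324)) = -464*(372 + 331) = -464*703 = -326192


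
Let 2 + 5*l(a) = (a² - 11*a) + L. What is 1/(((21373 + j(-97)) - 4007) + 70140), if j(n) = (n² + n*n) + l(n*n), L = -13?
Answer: 5/88957387 ≈ 5.6207e-8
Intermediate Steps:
l(a) = -3 - 11*a/5 + a²/5 (l(a) = -⅖ + ((a² - 11*a) - 13)/5 = -⅖ + (-13 + a² - 11*a)/5 = -⅖ + (-13/5 - 11*a/5 + a²/5) = -3 - 11*a/5 + a²/5)
j(n) = -3 - n²/5 + n⁴/5 (j(n) = (n² + n*n) + (-3 - 11*n*n/5 + (n*n)²/5) = (n² + n²) + (-3 - 11*n²/5 + (n²)²/5) = 2*n² + (-3 - 11*n²/5 + n⁴/5) = -3 - n²/5 + n⁴/5)
1/(((21373 + j(-97)) - 4007) + 70140) = 1/(((21373 + (-3 - ⅕*(-97)² + (⅕)*(-97)⁴)) - 4007) + 70140) = 1/(((21373 + (-3 - ⅕*9409 + (⅕)*88529281)) - 4007) + 70140) = 1/(((21373 + (-3 - 9409/5 + 88529281/5)) - 4007) + 70140) = 1/(((21373 + 88519857/5) - 4007) + 70140) = 1/((88626722/5 - 4007) + 70140) = 1/(88606687/5 + 70140) = 1/(88957387/5) = 5/88957387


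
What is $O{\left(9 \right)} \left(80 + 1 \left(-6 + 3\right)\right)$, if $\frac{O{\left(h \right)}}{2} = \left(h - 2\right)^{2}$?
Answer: $7546$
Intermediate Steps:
$O{\left(h \right)} = 2 \left(-2 + h\right)^{2}$ ($O{\left(h \right)} = 2 \left(h - 2\right)^{2} = 2 \left(-2 + h\right)^{2}$)
$O{\left(9 \right)} \left(80 + 1 \left(-6 + 3\right)\right) = 2 \left(-2 + 9\right)^{2} \left(80 + 1 \left(-6 + 3\right)\right) = 2 \cdot 7^{2} \left(80 + 1 \left(-3\right)\right) = 2 \cdot 49 \left(80 - 3\right) = 98 \cdot 77 = 7546$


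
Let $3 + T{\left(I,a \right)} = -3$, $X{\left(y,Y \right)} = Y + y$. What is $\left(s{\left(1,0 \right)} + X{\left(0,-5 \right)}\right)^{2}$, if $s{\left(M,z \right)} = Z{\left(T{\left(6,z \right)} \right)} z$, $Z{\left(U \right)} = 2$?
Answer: $25$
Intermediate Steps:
$T{\left(I,a \right)} = -6$ ($T{\left(I,a \right)} = -3 - 3 = -6$)
$s{\left(M,z \right)} = 2 z$
$\left(s{\left(1,0 \right)} + X{\left(0,-5 \right)}\right)^{2} = \left(2 \cdot 0 + \left(-5 + 0\right)\right)^{2} = \left(0 - 5\right)^{2} = \left(-5\right)^{2} = 25$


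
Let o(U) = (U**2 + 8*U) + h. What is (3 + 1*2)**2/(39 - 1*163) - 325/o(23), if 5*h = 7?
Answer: -18175/27683 ≈ -0.65654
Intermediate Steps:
h = 7/5 (h = (1/5)*7 = 7/5 ≈ 1.4000)
o(U) = 7/5 + U**2 + 8*U (o(U) = (U**2 + 8*U) + 7/5 = 7/5 + U**2 + 8*U)
(3 + 1*2)**2/(39 - 1*163) - 325/o(23) = (3 + 1*2)**2/(39 - 1*163) - 325/(7/5 + 23**2 + 8*23) = (3 + 2)**2/(39 - 163) - 325/(7/5 + 529 + 184) = 5**2/(-124) - 325/3572/5 = 25*(-1/124) - 325*5/3572 = -25/124 - 1625/3572 = -18175/27683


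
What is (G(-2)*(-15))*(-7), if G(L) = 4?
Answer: 420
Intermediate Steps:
(G(-2)*(-15))*(-7) = (4*(-15))*(-7) = -60*(-7) = 420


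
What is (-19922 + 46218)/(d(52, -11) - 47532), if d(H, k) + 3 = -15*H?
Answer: -26296/48315 ≈ -0.54426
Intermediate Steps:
d(H, k) = -3 - 15*H
(-19922 + 46218)/(d(52, -11) - 47532) = (-19922 + 46218)/((-3 - 15*52) - 47532) = 26296/((-3 - 780) - 47532) = 26296/(-783 - 47532) = 26296/(-48315) = 26296*(-1/48315) = -26296/48315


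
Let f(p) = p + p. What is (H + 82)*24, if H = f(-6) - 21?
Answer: 1176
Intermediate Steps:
f(p) = 2*p
H = -33 (H = 2*(-6) - 21 = -12 - 21 = -33)
(H + 82)*24 = (-33 + 82)*24 = 49*24 = 1176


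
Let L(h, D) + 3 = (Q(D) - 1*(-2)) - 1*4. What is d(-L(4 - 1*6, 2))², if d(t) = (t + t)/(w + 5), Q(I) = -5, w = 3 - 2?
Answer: 100/9 ≈ 11.111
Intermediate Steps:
w = 1
L(h, D) = -10 (L(h, D) = -3 + ((-5 - 1*(-2)) - 1*4) = -3 + ((-5 + 2) - 4) = -3 + (-3 - 4) = -3 - 7 = -10)
d(t) = t/3 (d(t) = (t + t)/(1 + 5) = (2*t)/6 = (2*t)*(⅙) = t/3)
d(-L(4 - 1*6, 2))² = ((-1*(-10))/3)² = ((⅓)*10)² = (10/3)² = 100/9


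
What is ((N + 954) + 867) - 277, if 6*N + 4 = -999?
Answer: 8261/6 ≈ 1376.8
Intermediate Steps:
N = -1003/6 (N = -2/3 + (1/6)*(-999) = -2/3 - 333/2 = -1003/6 ≈ -167.17)
((N + 954) + 867) - 277 = ((-1003/6 + 954) + 867) - 277 = (4721/6 + 867) - 277 = 9923/6 - 277 = 8261/6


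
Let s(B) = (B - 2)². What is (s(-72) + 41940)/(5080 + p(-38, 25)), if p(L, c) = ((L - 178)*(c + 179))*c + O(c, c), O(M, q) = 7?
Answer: -47416/1096513 ≈ -0.043243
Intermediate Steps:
s(B) = (-2 + B)²
p(L, c) = 7 + c*(-178 + L)*(179 + c) (p(L, c) = ((L - 178)*(c + 179))*c + 7 = ((-178 + L)*(179 + c))*c + 7 = c*(-178 + L)*(179 + c) + 7 = 7 + c*(-178 + L)*(179 + c))
(s(-72) + 41940)/(5080 + p(-38, 25)) = ((-2 - 72)² + 41940)/(5080 + (7 - 31862*25 - 178*25² - 38*25² + 179*(-38)*25)) = ((-74)² + 41940)/(5080 + (7 - 796550 - 178*625 - 38*625 - 170050)) = (5476 + 41940)/(5080 + (7 - 796550 - 111250 - 23750 - 170050)) = 47416/(5080 - 1101593) = 47416/(-1096513) = 47416*(-1/1096513) = -47416/1096513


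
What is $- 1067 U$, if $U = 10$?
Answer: $-10670$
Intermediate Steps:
$- 1067 U = \left(-1067\right) 10 = -10670$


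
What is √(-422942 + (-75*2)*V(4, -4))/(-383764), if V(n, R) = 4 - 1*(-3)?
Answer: -I*√105998/191882 ≈ -0.0016967*I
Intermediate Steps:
V(n, R) = 7 (V(n, R) = 4 + 3 = 7)
√(-422942 + (-75*2)*V(4, -4))/(-383764) = √(-422942 - 75*2*7)/(-383764) = √(-422942 - 150*7)*(-1/383764) = √(-422942 - 1050)*(-1/383764) = √(-423992)*(-1/383764) = (2*I*√105998)*(-1/383764) = -I*√105998/191882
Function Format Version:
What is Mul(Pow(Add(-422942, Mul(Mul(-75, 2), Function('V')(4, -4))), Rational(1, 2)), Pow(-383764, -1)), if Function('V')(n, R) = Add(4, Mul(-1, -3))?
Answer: Mul(Rational(-1, 191882), I, Pow(105998, Rational(1, 2))) ≈ Mul(-0.0016967, I)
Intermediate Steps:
Function('V')(n, R) = 7 (Function('V')(n, R) = Add(4, 3) = 7)
Mul(Pow(Add(-422942, Mul(Mul(-75, 2), Function('V')(4, -4))), Rational(1, 2)), Pow(-383764, -1)) = Mul(Pow(Add(-422942, Mul(Mul(-75, 2), 7)), Rational(1, 2)), Pow(-383764, -1)) = Mul(Pow(Add(-422942, Mul(-150, 7)), Rational(1, 2)), Rational(-1, 383764)) = Mul(Pow(Add(-422942, -1050), Rational(1, 2)), Rational(-1, 383764)) = Mul(Pow(-423992, Rational(1, 2)), Rational(-1, 383764)) = Mul(Mul(2, I, Pow(105998, Rational(1, 2))), Rational(-1, 383764)) = Mul(Rational(-1, 191882), I, Pow(105998, Rational(1, 2)))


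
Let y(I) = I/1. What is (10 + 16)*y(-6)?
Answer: -156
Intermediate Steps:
y(I) = I (y(I) = I*1 = I)
(10 + 16)*y(-6) = (10 + 16)*(-6) = 26*(-6) = -156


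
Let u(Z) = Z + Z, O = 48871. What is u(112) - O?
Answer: -48647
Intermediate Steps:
u(Z) = 2*Z
u(112) - O = 2*112 - 1*48871 = 224 - 48871 = -48647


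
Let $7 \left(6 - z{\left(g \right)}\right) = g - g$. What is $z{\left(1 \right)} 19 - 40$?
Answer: $74$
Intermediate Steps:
$z{\left(g \right)} = 6$ ($z{\left(g \right)} = 6 - \frac{g - g}{7} = 6 - 0 = 6 + 0 = 6$)
$z{\left(1 \right)} 19 - 40 = 6 \cdot 19 - 40 = 114 - 40 = 74$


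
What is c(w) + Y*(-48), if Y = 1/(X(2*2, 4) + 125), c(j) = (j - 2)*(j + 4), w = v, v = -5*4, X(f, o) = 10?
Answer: 15824/45 ≈ 351.64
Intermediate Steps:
v = -20
w = -20
c(j) = (-2 + j)*(4 + j)
Y = 1/135 (Y = 1/(10 + 125) = 1/135 ≈ 0.0074074)
c(w) + Y*(-48) = (-8 + (-20)² + 2*(-20)) + (1/135)*(-48) = (-8 + 400 - 40) - 16/45 = 352 - 16/45 = 15824/45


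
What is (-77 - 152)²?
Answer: 52441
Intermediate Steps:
(-77 - 152)² = (-229)² = 52441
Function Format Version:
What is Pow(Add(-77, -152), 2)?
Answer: 52441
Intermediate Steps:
Pow(Add(-77, -152), 2) = Pow(-229, 2) = 52441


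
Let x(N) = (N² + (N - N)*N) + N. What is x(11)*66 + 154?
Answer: 8866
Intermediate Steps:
x(N) = N + N² (x(N) = (N² + 0*N) + N = (N² + 0) + N = N² + N = N + N²)
x(11)*66 + 154 = (11*(1 + 11))*66 + 154 = (11*12)*66 + 154 = 132*66 + 154 = 8712 + 154 = 8866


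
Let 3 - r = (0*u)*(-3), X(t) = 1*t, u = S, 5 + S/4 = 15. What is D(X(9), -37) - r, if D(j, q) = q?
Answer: -40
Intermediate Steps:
S = 40 (S = -20 + 4*15 = -20 + 60 = 40)
u = 40
X(t) = t
r = 3 (r = 3 - 0*40*(-3) = 3 - 0*(-3) = 3 - 1*0 = 3 + 0 = 3)
D(X(9), -37) - r = -37 - 1*3 = -37 - 3 = -40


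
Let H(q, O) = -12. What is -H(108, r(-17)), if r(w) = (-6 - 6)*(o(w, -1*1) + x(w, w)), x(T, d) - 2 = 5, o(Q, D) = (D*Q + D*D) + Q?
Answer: 12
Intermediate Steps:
o(Q, D) = Q + D² + D*Q (o(Q, D) = (D*Q + D²) + Q = (D² + D*Q) + Q = Q + D² + D*Q)
x(T, d) = 7 (x(T, d) = 2 + 5 = 7)
r(w) = -96 (r(w) = (-6 - 6)*((w + (-1*1)² + (-1*1)*w) + 7) = -12*((w + (-1)² - w) + 7) = -12*((w + 1 - w) + 7) = -12*(1 + 7) = -12*8 = -96)
-H(108, r(-17)) = -1*(-12) = 12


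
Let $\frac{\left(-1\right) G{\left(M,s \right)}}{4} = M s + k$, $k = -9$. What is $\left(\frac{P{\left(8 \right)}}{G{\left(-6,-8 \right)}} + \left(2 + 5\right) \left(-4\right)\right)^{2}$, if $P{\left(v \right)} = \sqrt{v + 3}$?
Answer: $\frac{\left(4368 + \sqrt{11}\right)^{2}}{24336} \approx 785.19$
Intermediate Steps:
$G{\left(M,s \right)} = 36 - 4 M s$ ($G{\left(M,s \right)} = - 4 \left(M s - 9\right) = - 4 \left(-9 + M s\right) = 36 - 4 M s$)
$P{\left(v \right)} = \sqrt{3 + v}$
$\left(\frac{P{\left(8 \right)}}{G{\left(-6,-8 \right)}} + \left(2 + 5\right) \left(-4\right)\right)^{2} = \left(\frac{\sqrt{3 + 8}}{36 - \left(-24\right) \left(-8\right)} + \left(2 + 5\right) \left(-4\right)\right)^{2} = \left(\frac{\sqrt{11}}{36 - 192} + 7 \left(-4\right)\right)^{2} = \left(\frac{\sqrt{11}}{-156} - 28\right)^{2} = \left(\sqrt{11} \left(- \frac{1}{156}\right) - 28\right)^{2} = \left(- \frac{\sqrt{11}}{156} - 28\right)^{2} = \left(-28 - \frac{\sqrt{11}}{156}\right)^{2}$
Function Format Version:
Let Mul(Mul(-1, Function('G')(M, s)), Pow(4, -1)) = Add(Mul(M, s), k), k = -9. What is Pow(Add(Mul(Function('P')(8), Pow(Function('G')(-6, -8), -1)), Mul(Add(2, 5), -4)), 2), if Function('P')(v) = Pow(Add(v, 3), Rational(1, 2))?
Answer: Mul(Rational(1, 24336), Pow(Add(4368, Pow(11, Rational(1, 2))), 2)) ≈ 785.19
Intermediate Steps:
Function('G')(M, s) = Add(36, Mul(-4, M, s)) (Function('G')(M, s) = Mul(-4, Add(Mul(M, s), -9)) = Mul(-4, Add(-9, Mul(M, s))) = Add(36, Mul(-4, M, s)))
Function('P')(v) = Pow(Add(3, v), Rational(1, 2))
Pow(Add(Mul(Function('P')(8), Pow(Function('G')(-6, -8), -1)), Mul(Add(2, 5), -4)), 2) = Pow(Add(Mul(Pow(Add(3, 8), Rational(1, 2)), Pow(Add(36, Mul(-4, -6, -8)), -1)), Mul(Add(2, 5), -4)), 2) = Pow(Add(Mul(Pow(11, Rational(1, 2)), Pow(Add(36, -192), -1)), Mul(7, -4)), 2) = Pow(Add(Mul(Pow(11, Rational(1, 2)), Pow(-156, -1)), -28), 2) = Pow(Add(Mul(Pow(11, Rational(1, 2)), Rational(-1, 156)), -28), 2) = Pow(Add(Mul(Rational(-1, 156), Pow(11, Rational(1, 2))), -28), 2) = Pow(Add(-28, Mul(Rational(-1, 156), Pow(11, Rational(1, 2)))), 2)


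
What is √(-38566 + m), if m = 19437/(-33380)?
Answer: 11*I*√88784766565/16690 ≈ 196.38*I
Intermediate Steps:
m = -19437/33380 (m = 19437*(-1/33380) = -19437/33380 ≈ -0.58229)
√(-38566 + m) = √(-38566 - 19437/33380) = √(-1287352517/33380) = 11*I*√88784766565/16690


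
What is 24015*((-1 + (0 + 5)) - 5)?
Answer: -24015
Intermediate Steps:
24015*((-1 + (0 + 5)) - 5) = 24015*((-1 + 5) - 5) = 24015*(4 - 5) = 24015*(-1) = -24015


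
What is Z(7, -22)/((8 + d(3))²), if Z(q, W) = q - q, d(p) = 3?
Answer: 0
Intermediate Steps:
Z(q, W) = 0
Z(7, -22)/((8 + d(3))²) = 0/((8 + 3)²) = 0/(11²) = 0/121 = 0*(1/121) = 0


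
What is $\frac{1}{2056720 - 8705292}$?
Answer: $- \frac{1}{6648572} \approx -1.5041 \cdot 10^{-7}$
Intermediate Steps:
$\frac{1}{2056720 - 8705292} = \frac{1}{-6648572} = - \frac{1}{6648572}$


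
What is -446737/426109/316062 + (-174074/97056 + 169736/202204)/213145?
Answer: -6097866122754671965/782434110121913250217872 ≈ -7.7935e-6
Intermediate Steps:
-446737/426109/316062 + (-174074/97056 + 169736/202204)/213145 = -446737*1/426109*(1/316062) + (-174074*1/97056 + 169736*(1/202204))*(1/213145) = -446737/426109*1/316062 + (-87037/48528 + 42434/50551)*(1/213145) = -446737/134676862758 - 2340570235/2453138928*1/213145 = -446737/134676862758 - 468114047/104574859361712 = -6097866122754671965/782434110121913250217872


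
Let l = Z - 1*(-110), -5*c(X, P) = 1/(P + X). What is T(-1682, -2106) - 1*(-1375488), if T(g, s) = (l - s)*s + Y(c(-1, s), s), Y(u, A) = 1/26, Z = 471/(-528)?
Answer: -3763221535/1144 ≈ -3.2895e+6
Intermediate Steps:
c(X, P) = -1/(5*(P + X))
Z = -157/176 (Z = 471*(-1/528) = -157/176 ≈ -0.89205)
Y(u, A) = 1/26
l = 19203/176 (l = -157/176 - 1*(-110) = -157/176 + 110 = 19203/176 ≈ 109.11)
T(g, s) = 1/26 + s*(19203/176 - s) (T(g, s) = (19203/176 - s)*s + 1/26 = s*(19203/176 - s) + 1/26 = 1/26 + s*(19203/176 - s))
T(-1682, -2106) - 1*(-1375488) = (1/26 - 1*(-2106)² + (19203/176)*(-2106)) - 1*(-1375488) = (1/26 - 1*4435236 - 20220759/88) + 1375488 = (1/26 - 4435236 - 20220759/88) + 1375488 = -5336779807/1144 + 1375488 = -3763221535/1144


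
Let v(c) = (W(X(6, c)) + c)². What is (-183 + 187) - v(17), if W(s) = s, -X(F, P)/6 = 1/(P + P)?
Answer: -80640/289 ≈ -279.03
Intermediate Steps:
X(F, P) = -3/P (X(F, P) = -6/(P + P) = -6*1/(2*P) = -3/P)
v(c) = (c - 3/c)² (v(c) = (-3/c + c)² = (c - 3/c)²)
(-183 + 187) - v(17) = (-183 + 187) - (-3 + 17²)²/17² = 4 - (-3 + 289)²/289 = 4 - 286²/289 = 4 - 81796/289 = -80640/289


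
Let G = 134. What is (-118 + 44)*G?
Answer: -9916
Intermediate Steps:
(-118 + 44)*G = (-118 + 44)*134 = -74*134 = -9916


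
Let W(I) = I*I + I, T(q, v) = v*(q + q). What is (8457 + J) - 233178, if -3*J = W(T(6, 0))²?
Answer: -224721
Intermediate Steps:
T(q, v) = 2*q*v (T(q, v) = v*(2*q) = 2*q*v)
W(I) = I + I² (W(I) = I² + I = I + I²)
J = 0 (J = -((2*6*0)*(1 + 2*6*0))²/3 = -(0*(1 + 0))²/3 = -(0*1)²/3 = -⅓*0² = -⅓*0 = 0)
(8457 + J) - 233178 = (8457 + 0) - 233178 = 8457 - 233178 = -224721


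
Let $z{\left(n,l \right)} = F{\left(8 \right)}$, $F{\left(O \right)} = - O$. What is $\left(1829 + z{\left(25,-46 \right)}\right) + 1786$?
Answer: $3607$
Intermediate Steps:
$z{\left(n,l \right)} = -8$ ($z{\left(n,l \right)} = \left(-1\right) 8 = -8$)
$\left(1829 + z{\left(25,-46 \right)}\right) + 1786 = \left(1829 - 8\right) + 1786 = 1821 + 1786 = 3607$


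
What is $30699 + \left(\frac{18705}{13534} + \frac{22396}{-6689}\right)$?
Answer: $\frac{2778969509555}{90528926} \approx 30697.0$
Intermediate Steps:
$30699 + \left(\frac{18705}{13534} + \frac{22396}{-6689}\right) = 30699 + \left(18705 \cdot \frac{1}{13534} + 22396 \left(- \frac{1}{6689}\right)\right) = 30699 + \left(\frac{18705}{13534} - \frac{22396}{6689}\right) = 30699 - \frac{177989719}{90528926} = \frac{2778969509555}{90528926}$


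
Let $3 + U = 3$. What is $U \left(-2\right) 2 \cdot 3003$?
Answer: $0$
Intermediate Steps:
$U = 0$ ($U = -3 + 3 = 0$)
$U \left(-2\right) 2 \cdot 3003 = 0 \left(-2\right) 2 \cdot 3003 = 0 \cdot 2 \cdot 3003 = 0 \cdot 3003 = 0$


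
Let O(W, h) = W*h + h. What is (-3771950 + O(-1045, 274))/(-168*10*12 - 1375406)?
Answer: 2029003/697783 ≈ 2.9078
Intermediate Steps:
O(W, h) = h + W*h
(-3771950 + O(-1045, 274))/(-168*10*12 - 1375406) = (-3771950 + 274*(1 - 1045))/(-168*10*12 - 1375406) = (-3771950 + 274*(-1044))/(-1680*12 - 1375406) = (-3771950 - 286056)/(-20160 - 1375406) = -4058006/(-1395566) = -4058006*(-1/1395566) = 2029003/697783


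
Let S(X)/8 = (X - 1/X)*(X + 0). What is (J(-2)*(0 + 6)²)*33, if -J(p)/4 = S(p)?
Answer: -114048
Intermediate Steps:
S(X) = 8*X*(X - 1/X) (S(X) = 8*((X - 1/X)*(X + 0)) = 8*((X - 1/X)*X) = 8*(X*(X - 1/X)) = 8*X*(X - 1/X))
J(p) = 32 - 32*p² (J(p) = -4*(-8 + 8*p²) = 32 - 32*p²)
(J(-2)*(0 + 6)²)*33 = ((32 - 32*(-2)²)*(0 + 6)²)*33 = ((32 - 32*4)*6²)*33 = ((32 - 128)*36)*33 = -96*36*33 = -3456*33 = -114048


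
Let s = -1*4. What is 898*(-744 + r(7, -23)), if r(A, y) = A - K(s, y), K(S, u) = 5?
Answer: -666316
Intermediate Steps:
s = -4
r(A, y) = -5 + A (r(A, y) = A - 1*5 = A - 5 = -5 + A)
898*(-744 + r(7, -23)) = 898*(-744 + (-5 + 7)) = 898*(-744 + 2) = 898*(-742) = -666316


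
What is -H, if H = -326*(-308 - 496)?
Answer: -262104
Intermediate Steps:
H = 262104 (H = -326*(-804) = 262104)
-H = -1*262104 = -262104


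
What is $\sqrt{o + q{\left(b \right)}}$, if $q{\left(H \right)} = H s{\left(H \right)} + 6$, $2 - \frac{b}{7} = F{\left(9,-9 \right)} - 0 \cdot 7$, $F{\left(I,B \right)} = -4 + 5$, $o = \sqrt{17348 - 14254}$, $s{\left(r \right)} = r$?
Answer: $\sqrt{55 + \sqrt{3094}} \approx 10.518$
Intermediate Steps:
$o = \sqrt{3094} \approx 55.624$
$F{\left(I,B \right)} = 1$
$b = 7$ ($b = 14 - 7 \left(1 - 0 \cdot 7\right) = 14 - 7 \left(1 - 0\right) = 14 - 7 \left(1 + 0\right) = 14 - 7 = 7$)
$q{\left(H \right)} = 6 + H^{2}$ ($q{\left(H \right)} = H H + 6 = H^{2} + 6 = 6 + H^{2}$)
$\sqrt{o + q{\left(b \right)}} = \sqrt{\sqrt{3094} + \left(6 + 7^{2}\right)} = \sqrt{\sqrt{3094} + \left(6 + 49\right)} = \sqrt{\sqrt{3094} + 55} = \sqrt{55 + \sqrt{3094}}$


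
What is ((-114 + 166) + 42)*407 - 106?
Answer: 38152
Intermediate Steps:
((-114 + 166) + 42)*407 - 106 = (52 + 42)*407 - 106 = 94*407 - 106 = 38258 - 106 = 38152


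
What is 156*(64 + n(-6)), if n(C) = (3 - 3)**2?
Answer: 9984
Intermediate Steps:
n(C) = 0 (n(C) = 0**2 = 0)
156*(64 + n(-6)) = 156*(64 + 0) = 156*64 = 9984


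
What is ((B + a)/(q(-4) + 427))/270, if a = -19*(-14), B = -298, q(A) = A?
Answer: -16/57105 ≈ -0.00028019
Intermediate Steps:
a = 266
((B + a)/(q(-4) + 427))/270 = ((-298 + 266)/(-4 + 427))/270 = -32/423*(1/270) = -32*1/423*(1/270) = -32/423*1/270 = -16/57105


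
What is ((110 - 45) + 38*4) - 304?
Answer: -87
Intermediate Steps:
((110 - 45) + 38*4) - 304 = (65 + 152) - 304 = 217 - 304 = -87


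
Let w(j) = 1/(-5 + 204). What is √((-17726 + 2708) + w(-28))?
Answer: I*√594727619/199 ≈ 122.55*I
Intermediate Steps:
w(j) = 1/199
√((-17726 + 2708) + w(-28)) = √((-17726 + 2708) + 1/199) = √(-15018 + 1/199) = √(-2988581/199) = I*√594727619/199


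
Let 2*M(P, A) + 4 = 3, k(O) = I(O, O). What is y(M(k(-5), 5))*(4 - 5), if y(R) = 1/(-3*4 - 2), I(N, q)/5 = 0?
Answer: 1/14 ≈ 0.071429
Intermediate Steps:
I(N, q) = 0 (I(N, q) = 5*0 = 0)
k(O) = 0
M(P, A) = -½ (M(P, A) = -2 + (½)*3 = -2 + 3/2 = -½)
y(R) = -1/14 (y(R) = 1/(-12 - 2) = 1/(-14) = -1/14)
y(M(k(-5), 5))*(4 - 5) = -(4 - 5)/14 = -1/14*(-1) = 1/14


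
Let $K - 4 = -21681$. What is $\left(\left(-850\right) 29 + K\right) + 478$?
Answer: $-45849$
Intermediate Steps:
$K = -21677$ ($K = 4 - 21681 = -21677$)
$\left(\left(-850\right) 29 + K\right) + 478 = \left(\left(-850\right) 29 - 21677\right) + 478 = \left(-24650 - 21677\right) + 478 = -46327 + 478 = -45849$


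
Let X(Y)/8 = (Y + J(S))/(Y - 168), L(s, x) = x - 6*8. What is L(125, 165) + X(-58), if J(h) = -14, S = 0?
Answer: 13509/113 ≈ 119.55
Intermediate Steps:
L(s, x) = -48 + x (L(s, x) = x - 48 = -48 + x)
X(Y) = 8*(-14 + Y)/(-168 + Y) (X(Y) = 8*((Y - 14)/(Y - 168)) = 8*((-14 + Y)/(-168 + Y)) = 8*(-14 + Y)/(-168 + Y))
L(125, 165) + X(-58) = (-48 + 165) + 8*(-14 - 58)/(-168 - 58) = 117 + 8*(-72)/(-226) = 117 + 8*(-1/226)*(-72) = 117 + 288/113 = 13509/113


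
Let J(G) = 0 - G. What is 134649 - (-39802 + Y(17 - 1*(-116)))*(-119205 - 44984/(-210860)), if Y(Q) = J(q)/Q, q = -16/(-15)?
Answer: -498957394673567149/105166425 ≈ -4.7445e+9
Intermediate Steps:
q = 16/15 (q = -16*(-1/15) = 16/15 ≈ 1.0667)
J(G) = -G
Y(Q) = -16/(15*Q) (Y(Q) = (-1*16/15)/Q = -16/(15*Q))
134649 - (-39802 + Y(17 - 1*(-116)))*(-119205 - 44984/(-210860)) = 134649 - (-39802 - 16/(15*(17 - 1*(-116))))*(-119205 - 44984/(-210860)) = 134649 - (-39802 - 16/(15*(17 + 116)))*(-119205 - 44984*(-1/210860)) = 134649 - (-39802 - 16/15/133)*(-119205 + 11246/52715) = 134649 - (-39802 - 16/15*1/133)*(-6283880329)/52715 = 134649 - (-39802 - 16/1995)*(-6283880329)/52715 = 134649 - (-79405006)*(-6283880329)/(1995*52715) = 134649 - 1*498971555227526974/105166425 = 134649 - 498971555227526974/105166425 = -498957394673567149/105166425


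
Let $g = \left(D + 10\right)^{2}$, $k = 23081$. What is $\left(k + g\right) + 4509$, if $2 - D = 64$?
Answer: $30294$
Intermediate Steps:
$D = -62$ ($D = 2 - 64 = -62$)
$g = 2704$ ($g = \left(-62 + 10\right)^{2} = \left(-52\right)^{2} = 2704$)
$\left(k + g\right) + 4509 = \left(23081 + 2704\right) + 4509 = 25785 + 4509 = 30294$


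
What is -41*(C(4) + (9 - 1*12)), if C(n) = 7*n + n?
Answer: -1189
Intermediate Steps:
C(n) = 8*n
-41*(C(4) + (9 - 1*12)) = -41*(8*4 + (9 - 1*12)) = -41*(32 + (9 - 12)) = -41*(32 - 3) = -41*29 = -1189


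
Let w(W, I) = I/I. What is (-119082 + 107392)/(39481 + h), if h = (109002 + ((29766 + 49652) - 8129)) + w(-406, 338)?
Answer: -11690/219773 ≈ -0.053191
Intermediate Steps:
w(W, I) = 1
h = 180292 (h = (109002 + ((29766 + 49652) - 8129)) + 1 = (109002 + (79418 - 8129)) + 1 = (109002 + 71289) + 1 = 180291 + 1 = 180292)
(-119082 + 107392)/(39481 + h) = (-119082 + 107392)/(39481 + 180292) = -11690/219773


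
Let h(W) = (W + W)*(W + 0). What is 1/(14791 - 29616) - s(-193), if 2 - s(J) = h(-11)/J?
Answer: -9310293/2861225 ≈ -3.2540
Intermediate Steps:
h(W) = 2*W² (h(W) = (2*W)*W = 2*W²)
s(J) = 2 - 242/J (s(J) = 2 - 2*(-11)²/J = 2 - 2*121/J = 2 - 242/J)
1/(14791 - 29616) - s(-193) = 1/(14791 - 29616) - (2 - 242/(-193)) = 1/(-14825) - (2 - 242*(-1/193)) = -1/14825 - (2 + 242/193) = -1/14825 - 1*628/193 = -1/14825 - 628/193 = -9310293/2861225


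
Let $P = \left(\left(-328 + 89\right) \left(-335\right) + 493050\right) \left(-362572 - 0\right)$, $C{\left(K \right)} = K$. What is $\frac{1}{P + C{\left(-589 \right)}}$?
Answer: $- \frac{1}{207795452369} \approx -4.8124 \cdot 10^{-12}$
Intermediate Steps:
$P = -207795451780$ ($P = \left(\left(-239\right) \left(-335\right) + 493050\right) \left(-362572 + 0\right) = \left(80065 + 493050\right) \left(-362572\right) = 573115 \left(-362572\right) = -207795451780$)
$\frac{1}{P + C{\left(-589 \right)}} = \frac{1}{-207795451780 - 589} = \frac{1}{-207795452369} = - \frac{1}{207795452369}$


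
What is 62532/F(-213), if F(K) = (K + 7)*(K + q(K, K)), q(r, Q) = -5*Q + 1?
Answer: -31266/87859 ≈ -0.35587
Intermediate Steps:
q(r, Q) = 1 - 5*Q
F(K) = (1 - 4*K)*(7 + K) (F(K) = (K + 7)*(K + (1 - 5*K)) = (7 + K)*(1 - 4*K) = (1 - 4*K)*(7 + K))
62532/F(-213) = 62532/(7 - 27*(-213) - 4*(-213)**2) = 62532/(7 + 5751 - 4*45369) = 62532/(7 + 5751 - 181476) = 62532/(-175718) = 62532*(-1/175718) = -31266/87859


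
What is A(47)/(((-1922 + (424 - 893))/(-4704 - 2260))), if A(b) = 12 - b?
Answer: -243740/2391 ≈ -101.94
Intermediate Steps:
A(47)/(((-1922 + (424 - 893))/(-4704 - 2260))) = (12 - 1*47)/(((-1922 + (424 - 893))/(-4704 - 2260))) = (12 - 47)/(((-1922 - 469)/(-6964))) = -35/((-2391*(-1/6964))) = -35/2391/6964 = -35*6964/2391 = -243740/2391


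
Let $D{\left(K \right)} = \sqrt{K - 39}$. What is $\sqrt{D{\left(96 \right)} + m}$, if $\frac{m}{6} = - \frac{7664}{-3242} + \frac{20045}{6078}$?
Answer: $\frac{\sqrt{91601139142393 + 2696403737329 \sqrt{57}}}{1642073} \approx 6.4437$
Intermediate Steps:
$m = \frac{55783841}{1642073}$ ($m = 6 \left(- \frac{7664}{-3242} + \frac{20045}{6078}\right) = 6 \left(\left(-7664\right) \left(- \frac{1}{3242}\right) + 20045 \cdot \frac{1}{6078}\right) = 6 \left(\frac{3832}{1621} + \frac{20045}{6078}\right) = 6 \cdot \frac{55783841}{9852438} = \frac{55783841}{1642073} \approx 33.972$)
$D{\left(K \right)} = \sqrt{-39 + K}$
$\sqrt{D{\left(96 \right)} + m} = \sqrt{\sqrt{-39 + 96} + \frac{55783841}{1642073}} = \sqrt{\sqrt{57} + \frac{55783841}{1642073}} = \sqrt{\frac{55783841}{1642073} + \sqrt{57}}$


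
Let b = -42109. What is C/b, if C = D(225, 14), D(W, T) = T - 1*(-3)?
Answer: -1/2477 ≈ -0.00040371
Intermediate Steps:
D(W, T) = 3 + T (D(W, T) = T + 3 = 3 + T)
C = 17 (C = 3 + 14 = 17)
C/b = 17/(-42109) = 17*(-1/42109) = -1/2477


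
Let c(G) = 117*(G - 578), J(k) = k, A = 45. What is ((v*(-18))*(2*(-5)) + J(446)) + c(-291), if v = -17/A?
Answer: -101295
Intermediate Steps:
v = -17/45 ≈ -0.37778
c(G) = -67626 + 117*G (c(G) = 117*(-578 + G) = -67626 + 117*G)
((v*(-18))*(2*(-5)) + J(446)) + c(-291) = ((-17/45*(-18))*(2*(-5)) + 446) + (-67626 + 117*(-291)) = ((34/5)*(-10) + 446) + (-67626 - 34047) = (-68 + 446) - 101673 = 378 - 101673 = -101295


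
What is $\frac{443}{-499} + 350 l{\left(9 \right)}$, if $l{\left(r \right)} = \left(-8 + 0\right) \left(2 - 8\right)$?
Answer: $\frac{8382757}{499} \approx 16799.0$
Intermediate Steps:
$l{\left(r \right)} = 48$ ($l{\left(r \right)} = \left(-8\right) \left(-6\right) = 48$)
$\frac{443}{-499} + 350 l{\left(9 \right)} = \frac{443}{-499} + 350 \cdot 48 = 443 \left(- \frac{1}{499}\right) + 16800 = - \frac{443}{499} + 16800 = \frac{8382757}{499}$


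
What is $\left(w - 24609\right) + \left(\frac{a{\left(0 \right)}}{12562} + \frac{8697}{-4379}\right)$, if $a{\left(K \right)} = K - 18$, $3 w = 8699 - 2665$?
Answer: $- \frac{1864776496511}{82513497} \approx -22600.0$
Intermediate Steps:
$w = \frac{6034}{3}$ ($w = \frac{8699 - 2665}{3} = \frac{1}{3} \cdot 6034 = \frac{6034}{3} \approx 2011.3$)
$a{\left(K \right)} = -18 + K$
$\left(w - 24609\right) + \left(\frac{a{\left(0 \right)}}{12562} + \frac{8697}{-4379}\right) = \left(\frac{6034}{3} - 24609\right) + \left(\frac{-18 + 0}{12562} + \frac{8697}{-4379}\right) = - \frac{67793}{3} + \left(\left(-18\right) \frac{1}{12562} + 8697 \left(- \frac{1}{4379}\right)\right) = - \frac{67793}{3} - \frac{54665268}{27504499} = - \frac{1864776496511}{82513497}$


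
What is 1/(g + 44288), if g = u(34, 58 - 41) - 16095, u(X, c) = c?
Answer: 1/28210 ≈ 3.5448e-5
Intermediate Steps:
g = -16078 (g = (58 - 41) - 16095 = 17 - 16095 = -16078)
1/(g + 44288) = 1/(-16078 + 44288) = 1/28210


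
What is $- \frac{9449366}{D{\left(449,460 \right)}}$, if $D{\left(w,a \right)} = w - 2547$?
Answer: $\frac{4724683}{1049} \approx 4504.0$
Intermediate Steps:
$D{\left(w,a \right)} = -2547 + w$
$- \frac{9449366}{D{\left(449,460 \right)}} = - \frac{9449366}{-2547 + 449} = - \frac{9449366}{-2098} = \left(-9449366\right) \left(- \frac{1}{2098}\right) = \frac{4724683}{1049}$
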